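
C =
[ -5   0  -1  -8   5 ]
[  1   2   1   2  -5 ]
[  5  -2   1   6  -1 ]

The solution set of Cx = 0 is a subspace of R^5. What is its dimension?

2

Row reduce to echelon form.
R2 ← R2 + (1/5)·R1: [0, 2, 4/5, 2/5, -4]
R3 ← R3 + R1: [0, -2, 0, -2, 4]
R3 ← R3 + R2: [0, 0, 4/5, -8/5, 0]
3 nonzero rows, so rank(C) = 3.
C has 5 columns; by rank–nullity, nullity = 5 − 3 = 2.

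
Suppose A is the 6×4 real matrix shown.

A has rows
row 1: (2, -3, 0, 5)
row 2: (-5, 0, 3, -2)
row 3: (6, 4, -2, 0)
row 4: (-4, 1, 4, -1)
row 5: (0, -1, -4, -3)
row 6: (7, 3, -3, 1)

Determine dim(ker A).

1

Row reduce to echelon form.
R2 ← R2 + (5/2)·R1: [0, -15/2, 3, 21/2]
R3 ← R3 − (3)·R1: [0, 13, -2, -15]
R4 ← R4 + (2)·R1: [0, -5, 4, 9]
R6 ← R6 − (7/2)·R1: [0, 27/2, -3, -33/2]
R3 ← R3 + (26/15)·R2: [0, 0, 16/5, 16/5]
R4 ← R4 − (2/3)·R2: [0, 0, 2, 2]
R5 ← R5 − (2/15)·R2: [0, 0, -22/5, -22/5]
R6 ← R6 + (9/5)·R2: [0, 0, 12/5, 12/5]
R4 ← R4 − (5/8)·R3: [0, 0, 0, 0]
R5 ← R5 + (11/8)·R3: [0, 0, 0, 0]
R6 ← R6 − (3/4)·R3: [0, 0, 0, 0]
3 nonzero rows, so rank(A) = 3.
A has 4 columns; by rank–nullity, nullity = 4 − 3 = 1.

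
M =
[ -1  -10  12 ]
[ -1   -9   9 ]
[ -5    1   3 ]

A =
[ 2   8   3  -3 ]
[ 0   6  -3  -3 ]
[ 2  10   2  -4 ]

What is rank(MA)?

2

First compute MA:
[[ 22,  52,  51, -15],
 [ 16,  28,  42,  -6],
 [ -4,  -4, -12,   0]]
Now row reduce the product.
R2 ← R2 − (8/11)·R1: [0, -108/11, 54/11, 54/11]
R3 ← R3 + (2/11)·R1: [0, 60/11, -30/11, -30/11]
R3 ← R3 + (5/9)·R2: [0, 0, 0, 0]
2 nonzero rows, so rank(MA) = 2.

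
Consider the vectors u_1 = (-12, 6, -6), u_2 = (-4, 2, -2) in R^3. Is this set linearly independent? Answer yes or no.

no

Form the matrix with these vectors as rows and row reduce.
R2 ← R2 − (1/3)·R1: [0, 0, 0]
1 nonzero row, so the 2 vectors span a space of dimension 1.
Since 1 < 2, the vectors are linearly dependent.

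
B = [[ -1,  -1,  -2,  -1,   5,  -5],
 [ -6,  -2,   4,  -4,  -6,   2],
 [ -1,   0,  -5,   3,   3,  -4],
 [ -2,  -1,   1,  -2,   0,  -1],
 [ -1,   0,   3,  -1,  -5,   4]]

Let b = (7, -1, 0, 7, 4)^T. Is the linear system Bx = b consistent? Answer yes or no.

Row reduce the augmented matrix [B | b].
R2 ← R2 − (6)·R1: [0, 4, 16, 2, -36, 32, -43]
R3 ← R3 − R1: [0, 1, -3, 4, -2, 1, -7]
R4 ← R4 − (2)·R1: [0, 1, 5, 0, -10, 9, -7]
R5 ← R5 − R1: [0, 1, 5, 0, -10, 9, -3]
R3 ← R3 − (1/4)·R2: [0, 0, -7, 7/2, 7, -7, 15/4]
R4 ← R4 − (1/4)·R2: [0, 0, 1, -1/2, -1, 1, 15/4]
R5 ← R5 − (1/4)·R2: [0, 0, 1, -1/2, -1, 1, 31/4]
R4 ← R4 + (1/7)·R3: [0, 0, 0, 0, 0, 0, 30/7]
R5 ← R5 + (1/7)·R3: [0, 0, 0, 0, 0, 0, 58/7]
R5 ← R5 − (29/15)·R4: [0, 0, 0, 0, 0, 0, 0]
The echelon form has 4 nonzero rows; the last pivot sits in the augmented column, so rank(B) = 3 but rank([B|b]) = 4.
Since the ranks differ, the system is inconsistent.

no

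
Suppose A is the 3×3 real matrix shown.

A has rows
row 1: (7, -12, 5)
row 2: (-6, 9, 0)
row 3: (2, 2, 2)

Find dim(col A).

Row reduce to echelon form.
R2 ← R2 + (6/7)·R1: [0, -9/7, 30/7]
R3 ← R3 − (2/7)·R1: [0, 38/7, 4/7]
R3 ← R3 + (38/9)·R2: [0, 0, 56/3]
Echelon form has 3 nonzero rows, so rank(A) = 3.
The column space has dimension equal to the rank: 3.

3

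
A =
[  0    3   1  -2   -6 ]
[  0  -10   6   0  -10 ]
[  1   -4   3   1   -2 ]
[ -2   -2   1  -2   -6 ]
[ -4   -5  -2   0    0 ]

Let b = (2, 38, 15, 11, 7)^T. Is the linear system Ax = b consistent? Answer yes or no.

Row reduce the augmented matrix [A | b].
Swap R1 ↔ R3
R4 ← R4 + (2)·R1: [0, -10, 7, 0, -10, 41]
R5 ← R5 + (4)·R1: [0, -21, 10, 4, -8, 67]
R3 ← R3 + (3/10)·R2: [0, 0, 14/5, -2, -9, 67/5]
R4 ← R4 − R2: [0, 0, 1, 0, 0, 3]
R5 ← R5 − (21/10)·R2: [0, 0, -13/5, 4, 13, -64/5]
R4 ← R4 − (5/14)·R3: [0, 0, 0, 5/7, 45/14, -25/14]
R5 ← R5 + (13/14)·R3: [0, 0, 0, 15/7, 65/14, -5/14]
R5 ← R5 − (3)·R4: [0, 0, 0, 0, -5, 5]
The echelon form has 5 nonzero rows, and every pivot lies in the first 5 columns, so rank(A) = rank([A|b]) = 5.
The system is consistent.

yes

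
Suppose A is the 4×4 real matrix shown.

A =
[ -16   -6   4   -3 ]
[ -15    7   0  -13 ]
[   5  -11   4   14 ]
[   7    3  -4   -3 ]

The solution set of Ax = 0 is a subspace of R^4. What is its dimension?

1

Row reduce to echelon form.
R2 ← R2 − (15/16)·R1: [0, 101/8, -15/4, -163/16]
R3 ← R3 + (5/16)·R1: [0, -103/8, 21/4, 209/16]
R4 ← R4 + (7/16)·R1: [0, 3/8, -9/4, -69/16]
R3 ← R3 + (103/101)·R2: [0, 0, 144/101, 270/101]
R4 ← R4 − (3/101)·R2: [0, 0, -216/101, -405/101]
R4 ← R4 + (3/2)·R3: [0, 0, 0, 0]
3 nonzero rows, so rank(A) = 3.
A has 4 columns; by rank–nullity, nullity = 4 − 3 = 1.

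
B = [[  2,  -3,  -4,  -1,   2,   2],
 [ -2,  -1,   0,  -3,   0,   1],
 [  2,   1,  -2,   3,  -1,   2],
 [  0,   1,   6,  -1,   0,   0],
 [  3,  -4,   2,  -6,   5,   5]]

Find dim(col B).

5

Row reduce to echelon form.
R2 ← R2 + R1: [0, -4, -4, -4, 2, 3]
R3 ← R3 − R1: [0, 4, 2, 4, -3, 0]
R5 ← R5 − (3/2)·R1: [0, 1/2, 8, -9/2, 2, 2]
R3 ← R3 + R2: [0, 0, -2, 0, -1, 3]
R4 ← R4 + (1/4)·R2: [0, 0, 5, -2, 1/2, 3/4]
R5 ← R5 + (1/8)·R2: [0, 0, 15/2, -5, 9/4, 19/8]
R4 ← R4 + (5/2)·R3: [0, 0, 0, -2, -2, 33/4]
R5 ← R5 + (15/4)·R3: [0, 0, 0, -5, -3/2, 109/8]
R5 ← R5 − (5/2)·R4: [0, 0, 0, 0, 7/2, -7]
Echelon form has 5 nonzero rows, so rank(B) = 5.
The column space has dimension equal to the rank: 5.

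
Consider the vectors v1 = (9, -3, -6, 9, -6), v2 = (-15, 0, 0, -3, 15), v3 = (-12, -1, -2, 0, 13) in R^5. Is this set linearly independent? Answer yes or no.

Form the matrix with these vectors as rows and row reduce.
R2 ← R2 + (5/3)·R1: [0, -5, -10, 12, 5]
R3 ← R3 + (4/3)·R1: [0, -5, -10, 12, 5]
R3 ← R3 − R2: [0, 0, 0, 0, 0]
2 nonzero rows, so the 3 vectors span a space of dimension 2.
Since 2 < 3, the vectors are linearly dependent.

no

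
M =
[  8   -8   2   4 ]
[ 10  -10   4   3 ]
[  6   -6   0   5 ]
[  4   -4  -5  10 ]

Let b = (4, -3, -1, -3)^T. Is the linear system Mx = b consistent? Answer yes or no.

no

Row reduce the augmented matrix [M | b].
R2 ← R2 − (5/4)·R1: [0, 0, 3/2, -2, -8]
R3 ← R3 − (3/4)·R1: [0, 0, -3/2, 2, -4]
R4 ← R4 − (1/2)·R1: [0, 0, -6, 8, -5]
R3 ← R3 + R2: [0, 0, 0, 0, -12]
R4 ← R4 + (4)·R2: [0, 0, 0, 0, -37]
R4 ← R4 − (37/12)·R3: [0, 0, 0, 0, 0]
The echelon form has 3 nonzero rows; the last pivot sits in the augmented column, so rank(M) = 2 but rank([M|b]) = 3.
Since the ranks differ, the system is inconsistent.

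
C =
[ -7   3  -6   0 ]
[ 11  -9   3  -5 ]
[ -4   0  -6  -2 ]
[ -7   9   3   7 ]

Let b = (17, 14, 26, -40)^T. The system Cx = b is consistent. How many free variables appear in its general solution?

2

Row reduce the augmented matrix [C | b].
R2 ← R2 + (11/7)·R1: [0, -30/7, -45/7, -5, 285/7]
R3 ← R3 − (4/7)·R1: [0, -12/7, -18/7, -2, 114/7]
R4 ← R4 − R1: [0, 6, 9, 7, -57]
R3 ← R3 − (2/5)·R2: [0, 0, 0, 0, 0]
R4 ← R4 + (7/5)·R2: [0, 0, 0, 0, 0]
The echelon form has 2 nonzero rows, and every pivot lies in the first 4 columns, so rank(C) = rank([C|b]) = 2.
The system is consistent.
Free variables = (unknowns) − (rank) = 4 − 2 = 2.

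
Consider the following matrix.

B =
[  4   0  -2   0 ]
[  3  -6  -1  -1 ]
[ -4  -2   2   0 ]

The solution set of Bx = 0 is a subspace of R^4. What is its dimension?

1

Row reduce to echelon form.
R2 ← R2 − (3/4)·R1: [0, -6, 1/2, -1]
R3 ← R3 + R1: [0, -2, 0, 0]
R3 ← R3 − (1/3)·R2: [0, 0, -1/6, 1/3]
3 nonzero rows, so rank(B) = 3.
B has 4 columns; by rank–nullity, nullity = 4 − 3 = 1.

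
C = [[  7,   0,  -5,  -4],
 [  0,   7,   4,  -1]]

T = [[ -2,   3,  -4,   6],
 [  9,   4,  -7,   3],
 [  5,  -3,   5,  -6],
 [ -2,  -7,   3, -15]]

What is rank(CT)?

First compute CT:
[[-31,  64, -65, 132],
 [ 85,  23, -32,  12]]
Now row reduce the product.
R2 ← R2 + (85/31)·R1: [0, 6153/31, -6517/31, 11592/31]
2 nonzero rows, so rank(CT) = 2.

2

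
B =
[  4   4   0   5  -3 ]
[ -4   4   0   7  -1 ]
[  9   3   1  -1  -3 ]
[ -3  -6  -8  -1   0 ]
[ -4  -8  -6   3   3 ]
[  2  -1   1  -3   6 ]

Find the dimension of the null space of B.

Row reduce to echelon form.
R2 ← R2 + R1: [0, 8, 0, 12, -4]
R3 ← R3 − (9/4)·R1: [0, -6, 1, -49/4, 15/4]
R4 ← R4 + (3/4)·R1: [0, -3, -8, 11/4, -9/4]
R5 ← R5 + R1: [0, -4, -6, 8, 0]
R6 ← R6 − (1/2)·R1: [0, -3, 1, -11/2, 15/2]
R3 ← R3 + (3/4)·R2: [0, 0, 1, -13/4, 3/4]
R4 ← R4 + (3/8)·R2: [0, 0, -8, 29/4, -15/4]
R5 ← R5 + (1/2)·R2: [0, 0, -6, 14, -2]
R6 ← R6 + (3/8)·R2: [0, 0, 1, -1, 6]
R4 ← R4 + (8)·R3: [0, 0, 0, -75/4, 9/4]
R5 ← R5 + (6)·R3: [0, 0, 0, -11/2, 5/2]
R6 ← R6 − R3: [0, 0, 0, 9/4, 21/4]
R5 ← R5 − (22/75)·R4: [0, 0, 0, 0, 46/25]
R6 ← R6 + (3/25)·R4: [0, 0, 0, 0, 138/25]
R6 ← R6 − (3)·R5: [0, 0, 0, 0, 0]
5 nonzero rows, so rank(B) = 5.
B has 5 columns; by rank–nullity, nullity = 5 − 5 = 0.

0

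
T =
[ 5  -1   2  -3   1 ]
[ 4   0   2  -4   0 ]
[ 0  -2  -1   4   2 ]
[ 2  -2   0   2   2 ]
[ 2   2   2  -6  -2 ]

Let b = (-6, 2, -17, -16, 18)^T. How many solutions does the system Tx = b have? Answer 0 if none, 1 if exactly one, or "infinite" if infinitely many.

Row reduce the augmented matrix [T | b].
R2 ← R2 − (4/5)·R1: [0, 4/5, 2/5, -8/5, -4/5, 34/5]
R4 ← R4 − (2/5)·R1: [0, -8/5, -4/5, 16/5, 8/5, -68/5]
R5 ← R5 − (2/5)·R1: [0, 12/5, 6/5, -24/5, -12/5, 102/5]
R3 ← R3 + (5/2)·R2: [0, 0, 0, 0, 0, 0]
R4 ← R4 + (2)·R2: [0, 0, 0, 0, 0, 0]
R5 ← R5 − (3)·R2: [0, 0, 0, 0, 0, 0]
The echelon form has 2 nonzero rows, and every pivot lies in the first 5 columns, so rank(T) = rank([T|b]) = 2.
The system is consistent.
rank = 2 < 5 unknowns, so there are infinitely many solutions.

infinite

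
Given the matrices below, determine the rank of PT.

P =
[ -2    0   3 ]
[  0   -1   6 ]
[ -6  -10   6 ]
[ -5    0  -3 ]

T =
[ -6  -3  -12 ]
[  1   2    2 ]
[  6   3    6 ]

3

First compute PT:
[[ 30,  15,  42],
 [ 35,  16,  34],
 [ 62,  16,  88],
 [ 12,   6,  42]]
Now row reduce the product.
R2 ← R2 − (7/6)·R1: [0, -3/2, -15]
R3 ← R3 − (31/15)·R1: [0, -15, 6/5]
R4 ← R4 − (2/5)·R1: [0, 0, 126/5]
R3 ← R3 − (10)·R2: [0, 0, 756/5]
R4 ← R4 − (1/6)·R3: [0, 0, 0]
3 nonzero rows, so rank(PT) = 3.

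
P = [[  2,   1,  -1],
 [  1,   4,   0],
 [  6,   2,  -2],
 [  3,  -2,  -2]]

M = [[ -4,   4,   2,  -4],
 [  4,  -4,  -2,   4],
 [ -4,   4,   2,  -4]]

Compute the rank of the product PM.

1

First compute PM:
[[  0,   0,   0,   0],
 [ 12, -12,  -6,  12],
 [ -8,   8,   4,  -8],
 [-12,  12,   6, -12]]
Now row reduce the product.
Swap R1 ↔ R2
R3 ← R3 + (2/3)·R1: [0, 0, 0, 0]
R4 ← R4 + R1: [0, 0, 0, 0]
1 nonzero row, so rank(PM) = 1.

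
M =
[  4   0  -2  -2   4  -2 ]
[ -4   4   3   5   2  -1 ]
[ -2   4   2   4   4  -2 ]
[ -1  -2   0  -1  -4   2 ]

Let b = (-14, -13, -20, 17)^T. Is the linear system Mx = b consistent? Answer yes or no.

yes

Row reduce the augmented matrix [M | b].
R2 ← R2 + R1: [0, 4, 1, 3, 6, -3, -27]
R3 ← R3 + (1/2)·R1: [0, 4, 1, 3, 6, -3, -27]
R4 ← R4 + (1/4)·R1: [0, -2, -1/2, -3/2, -3, 3/2, 27/2]
R3 ← R3 − R2: [0, 0, 0, 0, 0, 0, 0]
R4 ← R4 + (1/2)·R2: [0, 0, 0, 0, 0, 0, 0]
The echelon form has 2 nonzero rows, and every pivot lies in the first 6 columns, so rank(M) = rank([M|b]) = 2.
The system is consistent.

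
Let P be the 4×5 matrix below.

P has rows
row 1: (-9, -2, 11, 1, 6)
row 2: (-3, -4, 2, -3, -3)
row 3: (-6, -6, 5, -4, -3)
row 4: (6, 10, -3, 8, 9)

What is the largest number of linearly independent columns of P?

2

Row reduce to echelon form.
R2 ← R2 − (1/3)·R1: [0, -10/3, -5/3, -10/3, -5]
R3 ← R3 − (2/3)·R1: [0, -14/3, -7/3, -14/3, -7]
R4 ← R4 + (2/3)·R1: [0, 26/3, 13/3, 26/3, 13]
R3 ← R3 − (7/5)·R2: [0, 0, 0, 0, 0]
R4 ← R4 + (13/5)·R2: [0, 0, 0, 0, 0]
Echelon form has 2 nonzero rows, so rank(P) = 2.
The rank gives the maximum number of linearly independent columns: 2.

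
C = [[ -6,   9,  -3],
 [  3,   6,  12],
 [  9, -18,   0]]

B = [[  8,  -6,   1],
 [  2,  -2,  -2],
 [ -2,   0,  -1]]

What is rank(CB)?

2

First compute CB:
[[-24,  18, -21],
 [ 12, -30, -21],
 [ 36, -18,  45]]
Now row reduce the product.
R2 ← R2 + (1/2)·R1: [0, -21, -63/2]
R3 ← R3 + (3/2)·R1: [0, 9, 27/2]
R3 ← R3 + (3/7)·R2: [0, 0, 0]
2 nonzero rows, so rank(CB) = 2.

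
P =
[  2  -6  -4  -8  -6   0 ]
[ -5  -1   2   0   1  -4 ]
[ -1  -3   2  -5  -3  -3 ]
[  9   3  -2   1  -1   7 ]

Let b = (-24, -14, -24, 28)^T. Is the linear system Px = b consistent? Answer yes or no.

yes

Row reduce the augmented matrix [P | b].
R2 ← R2 + (5/2)·R1: [0, -16, -8, -20, -14, -4, -74]
R3 ← R3 + (1/2)·R1: [0, -6, 0, -9, -6, -3, -36]
R4 ← R4 − (9/2)·R1: [0, 30, 16, 37, 26, 7, 136]
R3 ← R3 − (3/8)·R2: [0, 0, 3, -3/2, -3/4, -3/2, -33/4]
R4 ← R4 + (15/8)·R2: [0, 0, 1, -1/2, -1/4, -1/2, -11/4]
R4 ← R4 − (1/3)·R3: [0, 0, 0, 0, 0, 0, 0]
The echelon form has 3 nonzero rows, and every pivot lies in the first 6 columns, so rank(P) = rank([P|b]) = 3.
The system is consistent.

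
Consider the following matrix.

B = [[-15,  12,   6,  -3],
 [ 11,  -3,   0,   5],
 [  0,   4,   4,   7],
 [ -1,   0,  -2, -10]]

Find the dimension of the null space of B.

Row reduce to echelon form.
R2 ← R2 + (11/15)·R1: [0, 29/5, 22/5, 14/5]
R4 ← R4 − (1/15)·R1: [0, -4/5, -12/5, -49/5]
R3 ← R3 − (20/29)·R2: [0, 0, 28/29, 147/29]
R4 ← R4 + (4/29)·R2: [0, 0, -52/29, -273/29]
R4 ← R4 + (13/7)·R3: [0, 0, 0, 0]
3 nonzero rows, so rank(B) = 3.
B has 4 columns; by rank–nullity, nullity = 4 − 3 = 1.

1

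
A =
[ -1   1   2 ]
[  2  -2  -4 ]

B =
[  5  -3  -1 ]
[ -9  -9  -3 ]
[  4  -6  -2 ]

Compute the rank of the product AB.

First compute AB:
[[ -6, -18,  -6],
 [ 12,  36,  12]]
Now row reduce the product.
R2 ← R2 + (2)·R1: [0, 0, 0]
1 nonzero row, so rank(AB) = 1.

1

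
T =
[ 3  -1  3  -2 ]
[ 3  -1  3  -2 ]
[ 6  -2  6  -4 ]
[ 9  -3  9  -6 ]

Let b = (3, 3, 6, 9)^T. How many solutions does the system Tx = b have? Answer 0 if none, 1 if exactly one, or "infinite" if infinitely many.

Row reduce the augmented matrix [T | b].
R2 ← R2 − R1: [0, 0, 0, 0, 0]
R3 ← R3 − (2)·R1: [0, 0, 0, 0, 0]
R4 ← R4 − (3)·R1: [0, 0, 0, 0, 0]
The echelon form has 1 nonzero rows, and every pivot lies in the first 4 columns, so rank(T) = rank([T|b]) = 1.
The system is consistent.
rank = 1 < 4 unknowns, so there are infinitely many solutions.

infinite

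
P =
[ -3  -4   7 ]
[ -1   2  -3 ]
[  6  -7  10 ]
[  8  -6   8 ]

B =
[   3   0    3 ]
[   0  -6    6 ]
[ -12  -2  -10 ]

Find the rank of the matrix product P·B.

First compute PB:
[[-93,  10, -103],
 [ 33,  -6,  39],
 [-102,  22, -124],
 [-72,  20, -92]]
Now row reduce the product.
R2 ← R2 + (11/31)·R1: [0, -76/31, 76/31]
R3 ← R3 − (34/31)·R1: [0, 342/31, -342/31]
R4 ← R4 − (24/31)·R1: [0, 380/31, -380/31]
R3 ← R3 + (9/2)·R2: [0, 0, 0]
R4 ← R4 + (5)·R2: [0, 0, 0]
2 nonzero rows, so rank(PB) = 2.

2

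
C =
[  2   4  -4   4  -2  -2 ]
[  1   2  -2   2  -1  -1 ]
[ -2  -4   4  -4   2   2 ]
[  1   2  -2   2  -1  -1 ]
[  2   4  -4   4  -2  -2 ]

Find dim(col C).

Row reduce to echelon form.
R2 ← R2 − (1/2)·R1: [0, 0, 0, 0, 0, 0]
R3 ← R3 + R1: [0, 0, 0, 0, 0, 0]
R4 ← R4 − (1/2)·R1: [0, 0, 0, 0, 0, 0]
R5 ← R5 − R1: [0, 0, 0, 0, 0, 0]
Echelon form has 1 nonzero row, so rank(C) = 1.
The column space has dimension equal to the rank: 1.

1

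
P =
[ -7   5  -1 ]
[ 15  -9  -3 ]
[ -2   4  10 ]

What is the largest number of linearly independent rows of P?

3

Row reduce to echelon form.
R2 ← R2 + (15/7)·R1: [0, 12/7, -36/7]
R3 ← R3 − (2/7)·R1: [0, 18/7, 72/7]
R3 ← R3 − (3/2)·R2: [0, 0, 18]
Echelon form has 3 nonzero rows, so rank(P) = 3.
The rank gives the maximum number of linearly independent rows: 3.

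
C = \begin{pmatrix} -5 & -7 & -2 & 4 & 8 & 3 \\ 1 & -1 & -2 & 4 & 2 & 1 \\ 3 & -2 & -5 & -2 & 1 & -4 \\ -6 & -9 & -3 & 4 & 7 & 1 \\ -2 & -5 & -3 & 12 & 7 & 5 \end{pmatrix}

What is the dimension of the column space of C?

Row reduce to echelon form.
R2 ← R2 + (1/5)·R1: [0, -12/5, -12/5, 24/5, 18/5, 8/5]
R3 ← R3 + (3/5)·R1: [0, -31/5, -31/5, 2/5, 29/5, -11/5]
R4 ← R4 − (6/5)·R1: [0, -3/5, -3/5, -4/5, -13/5, -13/5]
R5 ← R5 − (2/5)·R1: [0, -11/5, -11/5, 52/5, 19/5, 19/5]
R3 ← R3 − (31/12)·R2: [0, 0, 0, -12, -7/2, -19/3]
R4 ← R4 − (1/4)·R2: [0, 0, 0, -2, -7/2, -3]
R5 ← R5 − (11/12)·R2: [0, 0, 0, 6, 1/2, 7/3]
R4 ← R4 − (1/6)·R3: [0, 0, 0, 0, -35/12, -35/18]
R5 ← R5 + (1/2)·R3: [0, 0, 0, 0, -5/4, -5/6]
R5 ← R5 − (3/7)·R4: [0, 0, 0, 0, 0, 0]
Echelon form has 4 nonzero rows, so rank(C) = 4.
The column space has dimension equal to the rank: 4.

4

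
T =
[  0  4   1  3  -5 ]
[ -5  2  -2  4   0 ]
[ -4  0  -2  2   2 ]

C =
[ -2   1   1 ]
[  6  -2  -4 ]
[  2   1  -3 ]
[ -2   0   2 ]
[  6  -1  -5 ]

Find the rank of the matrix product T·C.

2

First compute TC:
[[-10,  -2,  12],
 [ 10, -11,   1],
 [ 12,  -8,  -4]]
Now row reduce the product.
R2 ← R2 + R1: [0, -13, 13]
R3 ← R3 + (6/5)·R1: [0, -52/5, 52/5]
R3 ← R3 − (4/5)·R2: [0, 0, 0]
2 nonzero rows, so rank(TC) = 2.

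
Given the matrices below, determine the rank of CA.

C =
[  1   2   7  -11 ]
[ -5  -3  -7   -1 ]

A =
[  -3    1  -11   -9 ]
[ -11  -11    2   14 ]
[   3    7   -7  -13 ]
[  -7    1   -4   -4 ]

First compute CA:
[[ 73,  17, -12, -28],
 [ 34, -22, 102,  98]]
Now row reduce the product.
R2 ← R2 − (34/73)·R1: [0, -2184/73, 7854/73, 8106/73]
2 nonzero rows, so rank(CA) = 2.

2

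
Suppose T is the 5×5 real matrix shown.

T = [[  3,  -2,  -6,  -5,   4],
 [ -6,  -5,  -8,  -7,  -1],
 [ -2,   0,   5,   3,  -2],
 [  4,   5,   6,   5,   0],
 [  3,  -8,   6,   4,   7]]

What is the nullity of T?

0

Row reduce to echelon form.
R2 ← R2 + (2)·R1: [0, -9, -20, -17, 7]
R3 ← R3 + (2/3)·R1: [0, -4/3, 1, -1/3, 2/3]
R4 ← R4 − (4/3)·R1: [0, 23/3, 14, 35/3, -16/3]
R5 ← R5 − R1: [0, -6, 12, 9, 3]
R3 ← R3 − (4/27)·R2: [0, 0, 107/27, 59/27, -10/27]
R4 ← R4 + (23/27)·R2: [0, 0, -82/27, -76/27, 17/27]
R5 ← R5 − (2/3)·R2: [0, 0, 76/3, 61/3, -5/3]
R4 ← R4 + (82/107)·R3: [0, 0, 0, -122/107, 37/107]
R5 ← R5 − (684/107)·R3: [0, 0, 0, 681/107, 75/107]
R5 ← R5 + (681/122)·R4: [0, 0, 0, 0, 321/122]
5 nonzero rows, so rank(T) = 5.
T has 5 columns; by rank–nullity, nullity = 5 − 5 = 0.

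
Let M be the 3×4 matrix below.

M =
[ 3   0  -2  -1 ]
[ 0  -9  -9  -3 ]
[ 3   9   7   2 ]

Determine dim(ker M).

Row reduce to echelon form.
R3 ← R3 − R1: [0, 9, 9, 3]
R3 ← R3 + R2: [0, 0, 0, 0]
2 nonzero rows, so rank(M) = 2.
M has 4 columns; by rank–nullity, nullity = 4 − 2 = 2.

2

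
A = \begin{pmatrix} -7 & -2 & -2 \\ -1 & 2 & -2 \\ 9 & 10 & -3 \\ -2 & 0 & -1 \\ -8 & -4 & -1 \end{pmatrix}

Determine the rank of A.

Row reduce to echelon form.
R2 ← R2 − (1/7)·R1: [0, 16/7, -12/7]
R3 ← R3 + (9/7)·R1: [0, 52/7, -39/7]
R4 ← R4 − (2/7)·R1: [0, 4/7, -3/7]
R5 ← R5 − (8/7)·R1: [0, -12/7, 9/7]
R3 ← R3 − (13/4)·R2: [0, 0, 0]
R4 ← R4 − (1/4)·R2: [0, 0, 0]
R5 ← R5 + (3/4)·R2: [0, 0, 0]
Echelon form has 2 nonzero rows, so rank(A) = 2.

2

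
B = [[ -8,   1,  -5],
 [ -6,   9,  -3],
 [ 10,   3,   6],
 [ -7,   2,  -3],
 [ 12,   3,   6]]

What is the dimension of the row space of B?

3

Row reduce to echelon form.
R2 ← R2 − (3/4)·R1: [0, 33/4, 3/4]
R3 ← R3 + (5/4)·R1: [0, 17/4, -1/4]
R4 ← R4 − (7/8)·R1: [0, 9/8, 11/8]
R5 ← R5 + (3/2)·R1: [0, 9/2, -3/2]
R3 ← R3 − (17/33)·R2: [0, 0, -7/11]
R4 ← R4 − (3/22)·R2: [0, 0, 14/11]
R5 ← R5 − (6/11)·R2: [0, 0, -21/11]
R4 ← R4 + (2)·R3: [0, 0, 0]
R5 ← R5 − (3)·R3: [0, 0, 0]
Echelon form has 3 nonzero rows, so rank(B) = 3.
The row space has dimension equal to the rank: 3.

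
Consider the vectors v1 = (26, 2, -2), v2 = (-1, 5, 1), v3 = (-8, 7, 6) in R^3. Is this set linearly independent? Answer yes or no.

yes

Form the matrix with these vectors as rows and row reduce.
R2 ← R2 + (1/26)·R1: [0, 66/13, 12/13]
R3 ← R3 + (4/13)·R1: [0, 99/13, 70/13]
R3 ← R3 − (3/2)·R2: [0, 0, 4]
3 nonzero rows, so the 3 vectors span a space of dimension 3.
Since 3 = 3, the vectors are linearly independent.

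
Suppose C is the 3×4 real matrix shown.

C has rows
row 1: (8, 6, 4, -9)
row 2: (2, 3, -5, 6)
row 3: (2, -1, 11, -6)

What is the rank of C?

3

Row reduce to echelon form.
R2 ← R2 − (1/4)·R1: [0, 3/2, -6, 33/4]
R3 ← R3 − (1/4)·R1: [0, -5/2, 10, -15/4]
R3 ← R3 + (5/3)·R2: [0, 0, 0, 10]
Echelon form has 3 nonzero rows, so rank(C) = 3.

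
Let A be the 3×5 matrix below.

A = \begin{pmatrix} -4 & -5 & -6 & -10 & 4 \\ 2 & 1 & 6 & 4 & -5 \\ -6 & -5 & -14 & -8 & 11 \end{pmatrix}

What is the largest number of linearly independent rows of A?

3

Row reduce to echelon form.
R2 ← R2 + (1/2)·R1: [0, -3/2, 3, -1, -3]
R3 ← R3 − (3/2)·R1: [0, 5/2, -5, 7, 5]
R3 ← R3 + (5/3)·R2: [0, 0, 0, 16/3, 0]
Echelon form has 3 nonzero rows, so rank(A) = 3.
The rank gives the maximum number of linearly independent rows: 3.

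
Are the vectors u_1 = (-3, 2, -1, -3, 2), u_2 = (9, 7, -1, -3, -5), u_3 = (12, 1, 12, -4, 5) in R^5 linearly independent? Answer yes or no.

Form the matrix with these vectors as rows and row reduce.
R2 ← R2 + (3)·R1: [0, 13, -4, -12, 1]
R3 ← R3 + (4)·R1: [0, 9, 8, -16, 13]
R3 ← R3 − (9/13)·R2: [0, 0, 140/13, -100/13, 160/13]
3 nonzero rows, so the 3 vectors span a space of dimension 3.
Since 3 = 3, the vectors are linearly independent.

yes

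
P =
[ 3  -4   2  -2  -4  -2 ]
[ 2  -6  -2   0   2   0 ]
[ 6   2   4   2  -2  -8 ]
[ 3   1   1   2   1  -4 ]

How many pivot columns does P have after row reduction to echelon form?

Row reduce to echelon form.
R2 ← R2 − (2/3)·R1: [0, -10/3, -10/3, 4/3, 14/3, 4/3]
R3 ← R3 − (2)·R1: [0, 10, 0, 6, 6, -4]
R4 ← R4 − R1: [0, 5, -1, 4, 5, -2]
R3 ← R3 + (3)·R2: [0, 0, -10, 10, 20, 0]
R4 ← R4 + (3/2)·R2: [0, 0, -6, 6, 12, 0]
R4 ← R4 − (3/5)·R3: [0, 0, 0, 0, 0, 0]
Echelon form has 3 nonzero rows, so rank(P) = 3.
Each nonzero row contributes one pivot column: 3 pivot columns.

3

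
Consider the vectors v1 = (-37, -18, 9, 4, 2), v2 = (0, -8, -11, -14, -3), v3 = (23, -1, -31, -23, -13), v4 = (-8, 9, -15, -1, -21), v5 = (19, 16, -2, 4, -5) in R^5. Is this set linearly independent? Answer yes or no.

yes

Form the matrix with these vectors as rows and row reduce.
R3 ← R3 + (23/37)·R1: [0, -451/37, -940/37, -759/37, -435/37]
R4 ← R4 − (8/37)·R1: [0, 477/37, -627/37, -69/37, -793/37]
R5 ← R5 + (19/37)·R1: [0, 250/37, 97/37, 224/37, -147/37]
R3 ← R3 − (451/296)·R2: [0, 0, -2559/296, 121/148, -2127/296]
R4 ← R4 + (477/296)·R2: [0, 0, -10263/296, -3615/148, -7775/296]
R5 ← R5 + (125/148)·R2: [0, 0, -987/148, -427/74, -963/148]
R4 ← R4 − (3421/853)·R3: [0, 0, 0, -23632/853, 2177/853]
R5 ← R5 − (658/853)·R3: [0, 0, 0, -5460/853, -822/853]
R5 ← R5 − (195/844)·R4: [0, 0, 0, 0, -1311/844]
5 nonzero rows, so the 5 vectors span a space of dimension 5.
Since 5 = 5, the vectors are linearly independent.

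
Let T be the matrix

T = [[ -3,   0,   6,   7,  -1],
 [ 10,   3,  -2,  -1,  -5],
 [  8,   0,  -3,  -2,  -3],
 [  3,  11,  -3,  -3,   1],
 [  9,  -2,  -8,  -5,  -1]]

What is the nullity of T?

Row reduce to echelon form.
R2 ← R2 + (10/3)·R1: [0, 3, 18, 67/3, -25/3]
R3 ← R3 + (8/3)·R1: [0, 0, 13, 50/3, -17/3]
R4 ← R4 + R1: [0, 11, 3, 4, 0]
R5 ← R5 + (3)·R1: [0, -2, 10, 16, -4]
R4 ← R4 − (11/3)·R2: [0, 0, -63, -701/9, 275/9]
R5 ← R5 + (2/3)·R2: [0, 0, 22, 278/9, -86/9]
R4 ← R4 + (63/13)·R3: [0, 0, 0, 337/117, 362/117]
R5 ← R5 − (22/13)·R3: [0, 0, 0, 314/117, 4/117]
R5 ← R5 − (314/337)·R4: [0, 0, 0, 0, -960/337]
5 nonzero rows, so rank(T) = 5.
T has 5 columns; by rank–nullity, nullity = 5 − 5 = 0.

0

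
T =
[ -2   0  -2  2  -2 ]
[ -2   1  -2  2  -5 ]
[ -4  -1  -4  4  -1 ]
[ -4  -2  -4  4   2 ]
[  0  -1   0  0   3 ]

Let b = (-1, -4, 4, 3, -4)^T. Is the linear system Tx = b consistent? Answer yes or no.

no

Row reduce the augmented matrix [T | b].
R2 ← R2 − R1: [0, 1, 0, 0, -3, -3]
R3 ← R3 − (2)·R1: [0, -1, 0, 0, 3, 6]
R4 ← R4 − (2)·R1: [0, -2, 0, 0, 6, 5]
R3 ← R3 + R2: [0, 0, 0, 0, 0, 3]
R4 ← R4 + (2)·R2: [0, 0, 0, 0, 0, -1]
R5 ← R5 + R2: [0, 0, 0, 0, 0, -7]
R4 ← R4 + (1/3)·R3: [0, 0, 0, 0, 0, 0]
R5 ← R5 + (7/3)·R3: [0, 0, 0, 0, 0, 0]
The echelon form has 3 nonzero rows; the last pivot sits in the augmented column, so rank(T) = 2 but rank([T|b]) = 3.
Since the ranks differ, the system is inconsistent.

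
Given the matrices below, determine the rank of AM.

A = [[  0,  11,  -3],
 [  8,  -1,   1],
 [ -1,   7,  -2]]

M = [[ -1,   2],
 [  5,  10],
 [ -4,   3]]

2

First compute AM:
[[ 67, 101],
 [-17,   9],
 [ 44,  62]]
Now row reduce the product.
R2 ← R2 + (17/67)·R1: [0, 2320/67]
R3 ← R3 − (44/67)·R1: [0, -290/67]
R3 ← R3 + (1/8)·R2: [0, 0]
2 nonzero rows, so rank(AM) = 2.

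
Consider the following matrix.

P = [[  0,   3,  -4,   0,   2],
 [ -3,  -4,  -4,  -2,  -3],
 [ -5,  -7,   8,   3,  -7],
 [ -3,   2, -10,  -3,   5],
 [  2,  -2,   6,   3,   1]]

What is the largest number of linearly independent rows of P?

5

Row reduce to echelon form.
Swap R1 ↔ R2
R3 ← R3 − (5/3)·R1: [0, -1/3, 44/3, 19/3, -2]
R4 ← R4 − R1: [0, 6, -6, -1, 8]
R5 ← R5 + (2/3)·R1: [0, -14/3, 10/3, 5/3, -1]
R3 ← R3 + (1/9)·R2: [0, 0, 128/9, 19/3, -16/9]
R4 ← R4 − (2)·R2: [0, 0, 2, -1, 4]
R5 ← R5 + (14/9)·R2: [0, 0, -26/9, 5/3, 19/9]
R4 ← R4 − (9/64)·R3: [0, 0, 0, -121/64, 17/4]
R5 ← R5 + (13/64)·R3: [0, 0, 0, 189/64, 7/4]
R5 ← R5 + (189/121)·R4: [0, 0, 0, 0, 1015/121]
Echelon form has 5 nonzero rows, so rank(P) = 5.
The rank gives the maximum number of linearly independent rows: 5.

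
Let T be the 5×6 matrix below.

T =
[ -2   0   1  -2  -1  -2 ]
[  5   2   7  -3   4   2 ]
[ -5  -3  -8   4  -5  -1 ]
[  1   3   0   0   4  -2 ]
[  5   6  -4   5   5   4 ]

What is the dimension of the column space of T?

Row reduce to echelon form.
R2 ← R2 + (5/2)·R1: [0, 2, 19/2, -8, 3/2, -3]
R3 ← R3 − (5/2)·R1: [0, -3, -21/2, 9, -5/2, 4]
R4 ← R4 + (1/2)·R1: [0, 3, 1/2, -1, 7/2, -3]
R5 ← R5 + (5/2)·R1: [0, 6, -3/2, 0, 5/2, -1]
R3 ← R3 + (3/2)·R2: [0, 0, 15/4, -3, -1/4, -1/2]
R4 ← R4 − (3/2)·R2: [0, 0, -55/4, 11, 5/4, 3/2]
R5 ← R5 − (3)·R2: [0, 0, -30, 24, -2, 8]
R4 ← R4 + (11/3)·R3: [0, 0, 0, 0, 1/3, -1/3]
R5 ← R5 + (8)·R3: [0, 0, 0, 0, -4, 4]
R5 ← R5 + (12)·R4: [0, 0, 0, 0, 0, 0]
Echelon form has 4 nonzero rows, so rank(T) = 4.
The column space has dimension equal to the rank: 4.

4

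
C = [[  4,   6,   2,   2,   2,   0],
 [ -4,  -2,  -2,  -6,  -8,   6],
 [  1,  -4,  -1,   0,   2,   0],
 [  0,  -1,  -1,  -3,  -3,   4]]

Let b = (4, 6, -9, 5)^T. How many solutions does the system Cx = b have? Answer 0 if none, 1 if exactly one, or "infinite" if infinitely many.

Row reduce the augmented matrix [C | b].
R2 ← R2 + R1: [0, 4, 0, -4, -6, 6, 10]
R3 ← R3 − (1/4)·R1: [0, -11/2, -3/2, -1/2, 3/2, 0, -10]
R3 ← R3 + (11/8)·R2: [0, 0, -3/2, -6, -27/4, 33/4, 15/4]
R4 ← R4 + (1/4)·R2: [0, 0, -1, -4, -9/2, 11/2, 15/2]
R4 ← R4 − (2/3)·R3: [0, 0, 0, 0, 0, 0, 5]
The echelon form has 4 nonzero rows; the last pivot sits in the augmented column, so rank(C) = 3 but rank([C|b]) = 4.
Since the ranks differ, the system is inconsistent.
It has no solutions.

0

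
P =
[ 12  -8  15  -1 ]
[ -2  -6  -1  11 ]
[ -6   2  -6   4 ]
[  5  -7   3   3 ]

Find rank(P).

Row reduce to echelon form.
R2 ← R2 + (1/6)·R1: [0, -22/3, 3/2, 65/6]
R3 ← R3 + (1/2)·R1: [0, -2, 3/2, 7/2]
R4 ← R4 − (5/12)·R1: [0, -11/3, -13/4, 41/12]
R3 ← R3 − (3/11)·R2: [0, 0, 12/11, 6/11]
R4 ← R4 − (1/2)·R2: [0, 0, -4, -2]
R4 ← R4 + (11/3)·R3: [0, 0, 0, 0]
Echelon form has 3 nonzero rows, so rank(P) = 3.

3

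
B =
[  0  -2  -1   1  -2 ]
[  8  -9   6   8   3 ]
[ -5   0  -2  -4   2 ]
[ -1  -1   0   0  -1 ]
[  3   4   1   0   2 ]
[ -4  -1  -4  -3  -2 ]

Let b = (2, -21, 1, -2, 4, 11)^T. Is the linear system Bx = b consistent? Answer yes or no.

Row reduce the augmented matrix [B | b].
Swap R1 ↔ R2
R3 ← R3 + (5/8)·R1: [0, -45/8, 7/4, 1, 31/8, -97/8]
R4 ← R4 + (1/8)·R1: [0, -17/8, 3/4, 1, -5/8, -37/8]
R5 ← R5 − (3/8)·R1: [0, 59/8, -5/4, -3, 7/8, 95/8]
R6 ← R6 + (1/2)·R1: [0, -11/2, -1, 1, -1/2, 1/2]
R3 ← R3 − (45/16)·R2: [0, 0, 73/16, -29/16, 19/2, -71/4]
R4 ← R4 − (17/16)·R2: [0, 0, 29/16, -1/16, 3/2, -27/4]
R5 ← R5 + (59/16)·R2: [0, 0, -79/16, 11/16, -13/2, 77/4]
R6 ← R6 − (11/4)·R2: [0, 0, 7/4, -7/4, 5, -5]
R4 ← R4 − (29/73)·R3: [0, 0, 0, 48/73, -166/73, 22/73]
R5 ← R5 + (79/73)·R3: [0, 0, 0, -93/73, 276/73, 3/73]
R6 ← R6 − (28/73)·R3: [0, 0, 0, -77/73, 99/73, 132/73]
R5 ← R5 + (31/16)·R4: [0, 0, 0, 0, -5/8, 5/8]
R6 ← R6 + (77/48)·R4: [0, 0, 0, 0, -55/24, 55/24]
R6 ← R6 − (11/3)·R5: [0, 0, 0, 0, 0, 0]
The echelon form has 5 nonzero rows, and every pivot lies in the first 5 columns, so rank(B) = rank([B|b]) = 5.
The system is consistent.

yes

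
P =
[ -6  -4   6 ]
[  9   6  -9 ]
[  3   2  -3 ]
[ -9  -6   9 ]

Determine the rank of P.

Row reduce to echelon form.
R2 ← R2 + (3/2)·R1: [0, 0, 0]
R3 ← R3 + (1/2)·R1: [0, 0, 0]
R4 ← R4 − (3/2)·R1: [0, 0, 0]
Echelon form has 1 nonzero row, so rank(P) = 1.

1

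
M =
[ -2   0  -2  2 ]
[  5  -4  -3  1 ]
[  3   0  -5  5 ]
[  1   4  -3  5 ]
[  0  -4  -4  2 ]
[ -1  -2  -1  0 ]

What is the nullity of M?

Row reduce to echelon form.
R2 ← R2 + (5/2)·R1: [0, -4, -8, 6]
R3 ← R3 + (3/2)·R1: [0, 0, -8, 8]
R4 ← R4 + (1/2)·R1: [0, 4, -4, 6]
R6 ← R6 − (1/2)·R1: [0, -2, 0, -1]
R4 ← R4 + R2: [0, 0, -12, 12]
R5 ← R5 − R2: [0, 0, 4, -4]
R6 ← R6 − (1/2)·R2: [0, 0, 4, -4]
R4 ← R4 − (3/2)·R3: [0, 0, 0, 0]
R5 ← R5 + (1/2)·R3: [0, 0, 0, 0]
R6 ← R6 + (1/2)·R3: [0, 0, 0, 0]
3 nonzero rows, so rank(M) = 3.
M has 4 columns; by rank–nullity, nullity = 4 − 3 = 1.

1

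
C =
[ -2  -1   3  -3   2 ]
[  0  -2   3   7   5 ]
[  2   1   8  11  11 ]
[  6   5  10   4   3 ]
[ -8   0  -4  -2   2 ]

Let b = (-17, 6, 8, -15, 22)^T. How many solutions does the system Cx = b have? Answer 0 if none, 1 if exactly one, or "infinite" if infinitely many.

Row reduce the augmented matrix [C | b].
R3 ← R3 + R1: [0, 0, 11, 8, 13, -9]
R4 ← R4 + (3)·R1: [0, 2, 19, -5, 9, -66]
R5 ← R5 − (4)·R1: [0, 4, -16, 10, -6, 90]
R4 ← R4 + R2: [0, 0, 22, 2, 14, -60]
R5 ← R5 + (2)·R2: [0, 0, -10, 24, 4, 102]
R4 ← R4 − (2)·R3: [0, 0, 0, -14, -12, -42]
R5 ← R5 + (10/11)·R3: [0, 0, 0, 344/11, 174/11, 1032/11]
R5 ← R5 + (172/77)·R4: [0, 0, 0, 0, -846/77, 0]
The echelon form has 5 nonzero rows, and every pivot lies in the first 5 columns, so rank(C) = rank([C|b]) = 5.
The system is consistent.
rank = 5 = number of unknowns, so the solution is unique.

1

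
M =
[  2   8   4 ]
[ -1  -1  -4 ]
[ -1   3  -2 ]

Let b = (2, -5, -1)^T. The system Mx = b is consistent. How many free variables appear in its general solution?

0

Row reduce the augmented matrix [M | b].
R2 ← R2 + (1/2)·R1: [0, 3, -2, -4]
R3 ← R3 + (1/2)·R1: [0, 7, 0, 0]
R3 ← R3 − (7/3)·R2: [0, 0, 14/3, 28/3]
The echelon form has 3 nonzero rows, and every pivot lies in the first 3 columns, so rank(M) = rank([M|b]) = 3.
The system is consistent.
Free variables = (unknowns) − (rank) = 3 − 3 = 0.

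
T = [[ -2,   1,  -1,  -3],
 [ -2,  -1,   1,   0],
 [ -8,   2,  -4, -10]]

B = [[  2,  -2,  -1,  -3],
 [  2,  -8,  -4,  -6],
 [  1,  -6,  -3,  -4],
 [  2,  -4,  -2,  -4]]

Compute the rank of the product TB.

2

First compute TB:
[[ -9,  14,   7,  16],
 [ -5,   6,   3,   8],
 [-36,  64,  32,  68]]
Now row reduce the product.
R2 ← R2 − (5/9)·R1: [0, -16/9, -8/9, -8/9]
R3 ← R3 − (4)·R1: [0, 8, 4, 4]
R3 ← R3 + (9/2)·R2: [0, 0, 0, 0]
2 nonzero rows, so rank(TB) = 2.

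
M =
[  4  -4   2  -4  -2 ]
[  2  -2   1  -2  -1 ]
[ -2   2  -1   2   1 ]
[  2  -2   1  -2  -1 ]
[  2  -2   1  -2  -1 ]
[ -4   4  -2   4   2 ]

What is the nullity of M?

Row reduce to echelon form.
R2 ← R2 − (1/2)·R1: [0, 0, 0, 0, 0]
R3 ← R3 + (1/2)·R1: [0, 0, 0, 0, 0]
R4 ← R4 − (1/2)·R1: [0, 0, 0, 0, 0]
R5 ← R5 − (1/2)·R1: [0, 0, 0, 0, 0]
R6 ← R6 + R1: [0, 0, 0, 0, 0]
1 nonzero row, so rank(M) = 1.
M has 5 columns; by rank–nullity, nullity = 5 − 1 = 4.

4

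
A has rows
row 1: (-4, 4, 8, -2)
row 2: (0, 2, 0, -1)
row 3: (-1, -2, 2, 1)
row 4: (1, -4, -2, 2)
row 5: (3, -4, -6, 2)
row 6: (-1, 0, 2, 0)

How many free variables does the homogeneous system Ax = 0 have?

Row reduce to echelon form.
R3 ← R3 − (1/4)·R1: [0, -3, 0, 3/2]
R4 ← R4 + (1/4)·R1: [0, -3, 0, 3/2]
R5 ← R5 + (3/4)·R1: [0, -1, 0, 1/2]
R6 ← R6 − (1/4)·R1: [0, -1, 0, 1/2]
R3 ← R3 + (3/2)·R2: [0, 0, 0, 0]
R4 ← R4 + (3/2)·R2: [0, 0, 0, 0]
R5 ← R5 + (1/2)·R2: [0, 0, 0, 0]
R6 ← R6 + (1/2)·R2: [0, 0, 0, 0]
2 nonzero rows, so rank(A) = 2.
A has 4 columns; by rank–nullity, nullity = 4 − 2 = 2.

2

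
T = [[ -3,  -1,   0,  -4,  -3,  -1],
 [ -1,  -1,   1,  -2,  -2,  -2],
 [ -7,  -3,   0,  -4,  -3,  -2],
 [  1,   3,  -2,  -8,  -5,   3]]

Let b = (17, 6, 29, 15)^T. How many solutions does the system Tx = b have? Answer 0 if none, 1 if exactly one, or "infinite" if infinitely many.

Row reduce the augmented matrix [T | b].
R2 ← R2 − (1/3)·R1: [0, -2/3, 1, -2/3, -1, -5/3, 1/3]
R3 ← R3 − (7/3)·R1: [0, -2/3, 0, 16/3, 4, 1/3, -32/3]
R4 ← R4 + (1/3)·R1: [0, 8/3, -2, -28/3, -6, 8/3, 62/3]
R3 ← R3 − R2: [0, 0, -1, 6, 5, 2, -11]
R4 ← R4 + (4)·R2: [0, 0, 2, -12, -10, -4, 22]
R4 ← R4 + (2)·R3: [0, 0, 0, 0, 0, 0, 0]
The echelon form has 3 nonzero rows, and every pivot lies in the first 6 columns, so rank(T) = rank([T|b]) = 3.
The system is consistent.
rank = 3 < 6 unknowns, so there are infinitely many solutions.

infinite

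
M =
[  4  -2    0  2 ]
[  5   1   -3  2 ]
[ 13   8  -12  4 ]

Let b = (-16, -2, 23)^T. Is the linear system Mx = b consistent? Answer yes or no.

yes

Row reduce the augmented matrix [M | b].
R2 ← R2 − (5/4)·R1: [0, 7/2, -3, -1/2, 18]
R3 ← R3 − (13/4)·R1: [0, 29/2, -12, -5/2, 75]
R3 ← R3 − (29/7)·R2: [0, 0, 3/7, -3/7, 3/7]
The echelon form has 3 nonzero rows, and every pivot lies in the first 4 columns, so rank(M) = rank([M|b]) = 3.
The system is consistent.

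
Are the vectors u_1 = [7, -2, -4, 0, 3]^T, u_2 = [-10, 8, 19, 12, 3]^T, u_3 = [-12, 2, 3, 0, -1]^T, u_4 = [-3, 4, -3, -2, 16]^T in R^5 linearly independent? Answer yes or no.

yes

Form the matrix with these vectors as rows and row reduce.
R2 ← R2 + (10/7)·R1: [0, 36/7, 93/7, 12, 51/7]
R3 ← R3 + (12/7)·R1: [0, -10/7, -27/7, 0, 29/7]
R4 ← R4 + (3/7)·R1: [0, 22/7, -33/7, -2, 121/7]
R3 ← R3 + (5/18)·R2: [0, 0, -1/6, 10/3, 37/6]
R4 ← R4 − (11/18)·R2: [0, 0, -77/6, -28/3, 77/6]
R4 ← R4 − (77)·R3: [0, 0, 0, -266, -462]
4 nonzero rows, so the 4 vectors span a space of dimension 4.
Since 4 = 4, the vectors are linearly independent.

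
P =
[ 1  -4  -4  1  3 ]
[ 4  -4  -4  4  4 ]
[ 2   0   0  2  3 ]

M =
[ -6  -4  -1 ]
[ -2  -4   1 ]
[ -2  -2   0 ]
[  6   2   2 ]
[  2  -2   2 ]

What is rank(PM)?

2

First compute PM:
[[ 22,  16,   3],
 [ 24,   8,   8],
 [  6, -10,   8]]
Now row reduce the product.
R2 ← R2 − (12/11)·R1: [0, -104/11, 52/11]
R3 ← R3 − (3/11)·R1: [0, -158/11, 79/11]
R3 ← R3 − (79/52)·R2: [0, 0, 0]
2 nonzero rows, so rank(PM) = 2.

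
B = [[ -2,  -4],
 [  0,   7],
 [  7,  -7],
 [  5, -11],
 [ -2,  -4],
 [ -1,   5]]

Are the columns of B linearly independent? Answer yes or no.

yes

Row reduce B to echelon form.
R3 ← R3 + (7/2)·R1: [0, -21]
R4 ← R4 + (5/2)·R1: [0, -21]
R5 ← R5 − R1: [0, 0]
R6 ← R6 − (1/2)·R1: [0, 7]
R3 ← R3 + (3)·R2: [0, 0]
R4 ← R4 + (3)·R2: [0, 0]
R6 ← R6 − R2: [0, 0]
2 pivots among 2 columns.
Every column is a pivot column, so the columns are linearly independent.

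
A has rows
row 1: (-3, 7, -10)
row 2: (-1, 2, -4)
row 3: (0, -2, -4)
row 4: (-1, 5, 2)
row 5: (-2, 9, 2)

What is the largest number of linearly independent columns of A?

2

Row reduce to echelon form.
R2 ← R2 − (1/3)·R1: [0, -1/3, -2/3]
R4 ← R4 − (1/3)·R1: [0, 8/3, 16/3]
R5 ← R5 − (2/3)·R1: [0, 13/3, 26/3]
R3 ← R3 − (6)·R2: [0, 0, 0]
R4 ← R4 + (8)·R2: [0, 0, 0]
R5 ← R5 + (13)·R2: [0, 0, 0]
Echelon form has 2 nonzero rows, so rank(A) = 2.
The rank gives the maximum number of linearly independent columns: 2.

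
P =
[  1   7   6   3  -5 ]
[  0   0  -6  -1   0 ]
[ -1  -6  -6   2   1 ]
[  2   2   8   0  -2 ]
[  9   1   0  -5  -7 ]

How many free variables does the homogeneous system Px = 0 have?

1

Row reduce to echelon form.
R3 ← R3 + R1: [0, 1, 0, 5, -4]
R4 ← R4 − (2)·R1: [0, -12, -4, -6, 8]
R5 ← R5 − (9)·R1: [0, -62, -54, -32, 38]
Swap R2 ↔ R3
R4 ← R4 + (12)·R2: [0, 0, -4, 54, -40]
R5 ← R5 + (62)·R2: [0, 0, -54, 278, -210]
R4 ← R4 − (2/3)·R3: [0, 0, 0, 164/3, -40]
R5 ← R5 − (9)·R3: [0, 0, 0, 287, -210]
R5 ← R5 − (21/4)·R4: [0, 0, 0, 0, 0]
4 nonzero rows, so rank(P) = 4.
P has 5 columns; by rank–nullity, nullity = 5 − 4 = 1.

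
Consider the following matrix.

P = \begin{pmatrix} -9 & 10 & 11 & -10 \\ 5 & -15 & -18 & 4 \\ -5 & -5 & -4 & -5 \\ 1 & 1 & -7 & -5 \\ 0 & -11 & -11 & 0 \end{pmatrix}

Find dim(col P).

4

Row reduce to echelon form.
R2 ← R2 + (5/9)·R1: [0, -85/9, -107/9, -14/9]
R3 ← R3 − (5/9)·R1: [0, -95/9, -91/9, 5/9]
R4 ← R4 + (1/9)·R1: [0, 19/9, -52/9, -55/9]
R3 ← R3 − (19/17)·R2: [0, 0, 54/17, 39/17]
R4 ← R4 + (19/85)·R2: [0, 0, -717/85, -549/85]
R5 ← R5 − (99/85)·R2: [0, 0, 242/85, 154/85]
R4 ← R4 + (239/90)·R3: [0, 0, 0, -11/30]
R5 ← R5 − (121/135)·R3: [0, 0, 0, -11/45]
R5 ← R5 − (2/3)·R4: [0, 0, 0, 0]
Echelon form has 4 nonzero rows, so rank(P) = 4.
The column space has dimension equal to the rank: 4.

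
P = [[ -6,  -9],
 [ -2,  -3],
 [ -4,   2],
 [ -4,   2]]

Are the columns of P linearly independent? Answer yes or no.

Row reduce P to echelon form.
R2 ← R2 − (1/3)·R1: [0, 0]
R3 ← R3 − (2/3)·R1: [0, 8]
R4 ← R4 − (2/3)·R1: [0, 8]
Swap R2 ↔ R3
R4 ← R4 − R2: [0, 0]
2 pivots among 2 columns.
Every column is a pivot column, so the columns are linearly independent.

yes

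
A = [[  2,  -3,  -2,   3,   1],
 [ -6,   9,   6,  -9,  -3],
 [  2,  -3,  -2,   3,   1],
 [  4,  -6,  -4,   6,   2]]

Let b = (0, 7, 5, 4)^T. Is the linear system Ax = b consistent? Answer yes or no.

no

Row reduce the augmented matrix [A | b].
R2 ← R2 + (3)·R1: [0, 0, 0, 0, 0, 7]
R3 ← R3 − R1: [0, 0, 0, 0, 0, 5]
R4 ← R4 − (2)·R1: [0, 0, 0, 0, 0, 4]
R3 ← R3 − (5/7)·R2: [0, 0, 0, 0, 0, 0]
R4 ← R4 − (4/7)·R2: [0, 0, 0, 0, 0, 0]
The echelon form has 2 nonzero rows; the last pivot sits in the augmented column, so rank(A) = 1 but rank([A|b]) = 2.
Since the ranks differ, the system is inconsistent.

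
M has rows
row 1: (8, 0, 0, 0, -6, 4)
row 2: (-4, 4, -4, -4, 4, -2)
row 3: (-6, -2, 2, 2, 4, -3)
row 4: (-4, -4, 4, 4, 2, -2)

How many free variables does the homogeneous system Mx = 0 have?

4

Row reduce to echelon form.
R2 ← R2 + (1/2)·R1: [0, 4, -4, -4, 1, 0]
R3 ← R3 + (3/4)·R1: [0, -2, 2, 2, -1/2, 0]
R4 ← R4 + (1/2)·R1: [0, -4, 4, 4, -1, 0]
R3 ← R3 + (1/2)·R2: [0, 0, 0, 0, 0, 0]
R4 ← R4 + R2: [0, 0, 0, 0, 0, 0]
2 nonzero rows, so rank(M) = 2.
M has 6 columns; by rank–nullity, nullity = 6 − 2 = 4.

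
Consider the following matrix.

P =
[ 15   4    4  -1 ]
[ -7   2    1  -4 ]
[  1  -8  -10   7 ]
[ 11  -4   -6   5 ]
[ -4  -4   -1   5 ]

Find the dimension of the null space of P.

1

Row reduce to echelon form.
R2 ← R2 + (7/15)·R1: [0, 58/15, 43/15, -67/15]
R3 ← R3 − (1/15)·R1: [0, -124/15, -154/15, 106/15]
R4 ← R4 − (11/15)·R1: [0, -104/15, -134/15, 86/15]
R5 ← R5 + (4/15)·R1: [0, -44/15, 1/15, 71/15]
R3 ← R3 + (62/29)·R2: [0, 0, -120/29, -72/29]
R4 ← R4 + (52/29)·R2: [0, 0, -110/29, -66/29]
R5 ← R5 + (22/29)·R2: [0, 0, 65/29, 39/29]
R4 ← R4 − (11/12)·R3: [0, 0, 0, 0]
R5 ← R5 + (13/24)·R3: [0, 0, 0, 0]
3 nonzero rows, so rank(P) = 3.
P has 4 columns; by rank–nullity, nullity = 4 − 3 = 1.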